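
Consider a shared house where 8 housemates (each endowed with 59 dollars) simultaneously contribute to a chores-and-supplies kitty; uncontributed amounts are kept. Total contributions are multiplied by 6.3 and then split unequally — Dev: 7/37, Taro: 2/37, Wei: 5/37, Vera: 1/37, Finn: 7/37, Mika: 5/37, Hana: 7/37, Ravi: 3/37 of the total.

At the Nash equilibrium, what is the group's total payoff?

1410.10 dollars

A player with share s gets back 6.3·s per unit contributed, so full contribution is dominant for anyone with s > 1/6.3 = 0.1587 and zero contribution is dominant for anyone below.
Dev, Finn and Hana clear that bar, contributing 59 each; the remaining 5 contribute 0. Total contributed: 177.
The chores-and-supplies kitty pays out 6.3 × 177 = 1115.10 in total (split across the unequal shares, but the aggregate is all that matters for the group sum).
The 5 free-riders keep 59 each, adding 295. Group total = 295 + 1115.10 = 1410.10.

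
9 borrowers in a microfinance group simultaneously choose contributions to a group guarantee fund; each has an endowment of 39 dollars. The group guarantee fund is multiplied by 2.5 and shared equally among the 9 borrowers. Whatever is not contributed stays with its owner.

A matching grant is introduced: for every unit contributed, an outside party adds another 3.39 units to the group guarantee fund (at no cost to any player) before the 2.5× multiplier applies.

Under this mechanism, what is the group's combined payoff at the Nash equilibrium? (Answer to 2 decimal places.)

The effective private return per unit is now 2.5 × 4.39 / 9 = 1.2194 > 1, so every player's dominant strategy flips to full contribution.
So the Nash equilibrium is full contribution by all 9; the group earns 2.5 × 4.39 × 351 = 3852.23.

3852.23 dollars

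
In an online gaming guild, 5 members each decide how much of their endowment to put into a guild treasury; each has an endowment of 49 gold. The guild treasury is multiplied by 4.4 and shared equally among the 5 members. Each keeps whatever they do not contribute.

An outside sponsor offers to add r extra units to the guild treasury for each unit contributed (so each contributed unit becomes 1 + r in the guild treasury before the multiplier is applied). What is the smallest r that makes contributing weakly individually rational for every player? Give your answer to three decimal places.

0.136

With matching at rate r, one contributed unit becomes (1 + r) in the guild treasury and returns 4.4 × (1 + r) / 5 to the contributor.
Setting this equal to 1: 1 + r = 5/4.4 = 1.1364.
So the minimum matching rate is r = 1.1364 − 1 = 0.136.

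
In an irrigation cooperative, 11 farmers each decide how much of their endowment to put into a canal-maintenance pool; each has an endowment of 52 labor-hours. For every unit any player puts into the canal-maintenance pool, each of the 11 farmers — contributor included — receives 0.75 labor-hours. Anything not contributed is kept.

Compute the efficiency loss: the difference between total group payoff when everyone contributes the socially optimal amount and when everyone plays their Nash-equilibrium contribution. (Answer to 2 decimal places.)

The private return per contributed unit is 0.75 < 1, so contributing 0 is dominant for every player. At the Nash equilibrium everyone keeps their 52, and the group total is 11 × 52 = 572.
Each contributed unit returns 8.250 to the group as a whole (0.75 to each of 11 players), which exceeds 1, so the social optimum is full contribution: group total = 8.250 × 572 = 4719.00.
Efficiency loss = 4719.00 − 572 = 4147.00.

4147.00 labor-hours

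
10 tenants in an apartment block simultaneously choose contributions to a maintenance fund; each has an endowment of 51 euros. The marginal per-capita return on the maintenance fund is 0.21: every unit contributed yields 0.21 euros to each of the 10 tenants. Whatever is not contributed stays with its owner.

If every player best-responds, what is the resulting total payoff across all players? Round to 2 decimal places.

510.00 euros

The private return per contributed unit is 0.21 < 1, so contributing 0 is dominant for every player. At the Nash equilibrium everyone keeps their 51, and the group total is 10 × 51 = 510.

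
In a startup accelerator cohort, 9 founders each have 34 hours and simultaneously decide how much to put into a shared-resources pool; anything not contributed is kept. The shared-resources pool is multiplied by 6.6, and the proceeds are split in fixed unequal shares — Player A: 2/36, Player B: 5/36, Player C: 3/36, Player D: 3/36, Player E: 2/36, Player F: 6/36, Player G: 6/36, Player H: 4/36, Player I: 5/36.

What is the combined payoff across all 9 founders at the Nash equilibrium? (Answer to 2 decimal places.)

686.80 hours

Player j's private return per contributed unit is 6.6 × (j's share). Contributing is weakly dominant for j when that share is at least 1/6.6 = 0.1515, and contributing 0 is dominant otherwise.
Player F and Player G clear that bar, contributing 34 each; the remaining 7 contribute 0. Total contributed: 68.
The shared-resources pool pays out 6.6 × 68 = 448.80 in total (split across the unequal shares, but the aggregate is all that matters for the group sum).
The 7 free-riders keep 34 each, adding 238. Group total = 238 + 448.80 = 686.80.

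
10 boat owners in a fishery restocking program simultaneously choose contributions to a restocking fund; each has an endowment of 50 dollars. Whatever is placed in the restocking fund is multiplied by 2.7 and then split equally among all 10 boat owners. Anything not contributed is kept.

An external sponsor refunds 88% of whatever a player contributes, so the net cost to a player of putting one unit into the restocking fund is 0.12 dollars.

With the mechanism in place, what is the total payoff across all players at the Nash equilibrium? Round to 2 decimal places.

The effective private return per unit is now (2.7/10) / 0.12 = 2.2500 > 1, so every player's dominant strategy flips to full contribution.
At the Nash equilibrium everyone contributes 50. Group total payoff = 10 × (50 × 0.88 + 2.7 × 50) = 1790.00.

1790.00 dollars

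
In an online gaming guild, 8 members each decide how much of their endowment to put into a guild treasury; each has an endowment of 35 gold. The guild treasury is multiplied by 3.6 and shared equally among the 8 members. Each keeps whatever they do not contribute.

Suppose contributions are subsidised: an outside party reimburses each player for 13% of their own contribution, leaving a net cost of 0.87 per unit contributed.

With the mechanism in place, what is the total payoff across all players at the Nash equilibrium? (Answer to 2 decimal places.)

280.00 gold

With the mechanism, a contributed unit returns (3.6/8) / 0.87 = 0.5172 per unit of net cost — still below 1 — so contributing 0 remains dominant for every player.
Everyone keeps their endowment and the group total is 8 × 35 = 280.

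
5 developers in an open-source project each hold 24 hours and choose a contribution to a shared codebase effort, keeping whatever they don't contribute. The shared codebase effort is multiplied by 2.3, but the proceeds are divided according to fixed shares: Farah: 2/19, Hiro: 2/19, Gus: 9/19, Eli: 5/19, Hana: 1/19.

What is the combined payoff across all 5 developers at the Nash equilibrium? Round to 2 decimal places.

Player j's private return per contributed unit is 2.3 × (j's share). Contributing is weakly dominant for j when that share is at least 1/2.3 = 0.4348, and contributing 0 is dominant otherwise.
The only share above 0.4348 is Gus's 9/19, contributing 24; the remaining 4 contribute 0. Total contributed: 24.
The shared codebase effort pays out 2.3 × 24 = 55.20 in total (split across the unequal shares, but the aggregate is all that matters for the group sum).
The 4 free-riders keep 24 each, adding 96. Group total = 96 + 55.20 = 151.20.

151.20 hours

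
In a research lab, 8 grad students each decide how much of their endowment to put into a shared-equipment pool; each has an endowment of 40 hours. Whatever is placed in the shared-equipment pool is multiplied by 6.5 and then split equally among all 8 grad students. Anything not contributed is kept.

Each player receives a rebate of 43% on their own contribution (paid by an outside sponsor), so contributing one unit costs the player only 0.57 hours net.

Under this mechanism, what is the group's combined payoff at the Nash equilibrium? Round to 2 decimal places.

Under the mechanism each unit contributed yields (6.5/8) / 0.57 = 1.4254 back to its contributor per unit of net cost, which exceeds 1, making full contribution the dominant choice for everyone.
At the Nash equilibrium everyone contributes 40. Group total payoff = 8 × (40 × 0.43 + 6.5 × 40) = 2217.60.

2217.60 hours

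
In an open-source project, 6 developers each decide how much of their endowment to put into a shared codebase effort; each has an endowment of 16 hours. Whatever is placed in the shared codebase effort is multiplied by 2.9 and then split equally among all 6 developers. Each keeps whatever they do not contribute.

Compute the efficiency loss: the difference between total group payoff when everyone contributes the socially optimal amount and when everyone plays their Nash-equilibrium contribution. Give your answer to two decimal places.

182.40 hours

Each contributed unit returns 2.9/6 = 0.4833 to its contributor — below 1 — so contributing 0 is dominant for every player. At the Nash equilibrium everyone keeps their 16, and the group total is 6 × 16 = 96.
Each contributed unit returns 2.900 to the group as a whole (0.4833 to each of 6 players), which exceeds 1, so the social optimum is full contribution: group total = 2.900 × 96 = 278.40.
Efficiency loss = 278.40 − 96 = 182.40.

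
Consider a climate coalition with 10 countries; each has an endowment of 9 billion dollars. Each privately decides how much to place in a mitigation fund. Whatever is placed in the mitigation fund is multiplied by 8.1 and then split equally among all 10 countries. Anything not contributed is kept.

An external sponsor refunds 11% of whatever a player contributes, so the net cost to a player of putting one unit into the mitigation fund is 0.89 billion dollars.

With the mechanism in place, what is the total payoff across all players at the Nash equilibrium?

Even with the mechanism, each unit contributed returns only (8.1/10) / 0.89 = 0.9101 per unit of net cost, so contributing nothing is still dominant.
Everyone keeps their endowment and the group total is 10 × 9 = 90.

90.00 billion dollars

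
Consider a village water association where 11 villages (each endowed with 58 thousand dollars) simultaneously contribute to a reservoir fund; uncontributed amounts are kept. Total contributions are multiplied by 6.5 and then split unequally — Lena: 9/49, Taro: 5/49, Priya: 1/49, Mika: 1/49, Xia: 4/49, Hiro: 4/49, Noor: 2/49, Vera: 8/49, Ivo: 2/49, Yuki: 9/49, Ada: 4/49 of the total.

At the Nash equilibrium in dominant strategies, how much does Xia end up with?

A player with share s gets back 6.5·s per unit contributed, so full contribution is dominant for anyone with s > 1/6.5 = 0.1538 and zero contribution is dominant for anyone below.
Lena, Vera and Yuki clear that bar, contributing 58 each; the remaining 8 contribute 0. Total contributed: 174.
Xia keeps 58 and receives 6.5 × 174 × 4/49 = 92.33 from the reservoir fund, for a payoff of 150.33.

150.33 thousand dollars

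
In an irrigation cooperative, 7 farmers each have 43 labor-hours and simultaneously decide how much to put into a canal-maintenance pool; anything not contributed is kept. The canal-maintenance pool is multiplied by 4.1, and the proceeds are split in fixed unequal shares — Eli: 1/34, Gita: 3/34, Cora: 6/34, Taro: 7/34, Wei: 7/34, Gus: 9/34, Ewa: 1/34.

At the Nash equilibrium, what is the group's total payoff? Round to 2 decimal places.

Each unit j contributes comes back to j as 4.1 × (j's share), so j prefers to contribute only if that share exceeds 1/4.1 = 0.2439; otherwise keeping the unit dominates.
Only Gus (9/34) clears that bar, contributing 43; the remaining 6 contribute 0. Total contributed: 43.
The canal-maintenance pool pays out 4.1 × 43 = 176.30 in total (split across the unequal shares, but the aggregate is all that matters for the group sum).
The 6 free-riders keep 43 each, adding 258. Group total = 258 + 176.30 = 434.30.

434.30 labor-hours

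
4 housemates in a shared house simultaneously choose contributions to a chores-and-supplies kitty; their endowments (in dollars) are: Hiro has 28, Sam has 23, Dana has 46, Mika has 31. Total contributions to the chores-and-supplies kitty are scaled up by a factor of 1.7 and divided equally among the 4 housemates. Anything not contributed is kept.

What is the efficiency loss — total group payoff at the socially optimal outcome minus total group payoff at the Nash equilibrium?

The private return per contributed unit is 1.7/4 = 0.4250 < 1 for every player regardless of endowment, so the Nash equilibrium is zero contribution and the group total is Σ E_j = 28 + 23 + 46 + 31 = 128.
Each contributed unit returns 1.700 to the group, so the social optimum is full contribution by everyone: group total = 1.700 × 128 = 217.60.
Efficiency loss = (1.700 − 1) × 128 = 89.60.

89.60 dollars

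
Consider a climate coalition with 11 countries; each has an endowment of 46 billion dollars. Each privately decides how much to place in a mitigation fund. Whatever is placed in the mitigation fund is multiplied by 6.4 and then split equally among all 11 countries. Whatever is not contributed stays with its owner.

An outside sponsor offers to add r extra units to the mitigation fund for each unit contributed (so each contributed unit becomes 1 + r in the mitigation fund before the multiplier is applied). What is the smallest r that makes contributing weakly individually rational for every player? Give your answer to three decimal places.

0.719

With matching at rate r, one contributed unit becomes (1 + r) in the mitigation fund and returns 6.4 × (1 + r) / 11 to the contributor.
Setting this equal to 1: 1 + r = 11/6.4 = 1.7188.
So the minimum matching rate is r = 1.7188 − 1 = 0.719.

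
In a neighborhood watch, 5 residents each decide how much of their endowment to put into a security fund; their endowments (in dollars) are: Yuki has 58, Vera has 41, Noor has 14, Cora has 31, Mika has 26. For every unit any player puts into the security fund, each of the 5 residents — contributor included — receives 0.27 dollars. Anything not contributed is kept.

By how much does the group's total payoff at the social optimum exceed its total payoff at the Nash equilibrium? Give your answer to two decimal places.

59.50 dollars

The private return per contributed unit is 0.27 < 1 for everyone, so the Nash equilibrium is zero contribution and the group total is Σ E_j = 58 + 41 + 14 + 31 + 26 = 170.
Each contributed unit returns 1.350 to the group, so the social optimum is full contribution by everyone: group total = 1.350 × 170 = 229.50.
Efficiency loss = (1.350 − 1) × 170 = 59.50.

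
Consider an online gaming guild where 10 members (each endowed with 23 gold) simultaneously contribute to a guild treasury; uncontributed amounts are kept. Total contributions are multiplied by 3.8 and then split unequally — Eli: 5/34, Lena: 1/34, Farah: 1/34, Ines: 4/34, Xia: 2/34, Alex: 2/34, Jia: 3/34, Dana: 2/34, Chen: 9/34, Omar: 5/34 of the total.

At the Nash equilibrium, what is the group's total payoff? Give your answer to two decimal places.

294.40 gold

For player j, contributing a unit is worthwhile iff 3.8 × (j's share) ≥ 1, i.e. iff j's share is at least 0.2632.
Chen alone (share 9/34) is above the threshold, contributing 23; the remaining 9 contribute 0. Total contributed: 23.
The guild treasury pays out 3.8 × 23 = 87.40 in total (split across the unequal shares, but the aggregate is all that matters for the group sum).
The 9 free-riders keep 23 each, adding 207. Group total = 207 + 87.40 = 294.40.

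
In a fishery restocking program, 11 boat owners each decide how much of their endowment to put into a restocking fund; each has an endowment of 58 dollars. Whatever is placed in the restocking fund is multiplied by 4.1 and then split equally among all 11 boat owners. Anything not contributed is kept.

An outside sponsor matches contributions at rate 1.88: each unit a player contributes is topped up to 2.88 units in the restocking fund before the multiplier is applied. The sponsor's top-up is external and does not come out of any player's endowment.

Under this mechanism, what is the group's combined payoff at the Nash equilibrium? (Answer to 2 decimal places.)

With the mechanism, a contributed unit returns 4.1 × 2.88 / 11 = 1.0735 per unit of net cost to the contributor — now above 1 — so contributing fully is weakly dominant for every player.
At the Nash equilibrium everyone contributes 58. Group total payoff = 4.1 × 2.88 × 638 = 7533.50.

7533.50 dollars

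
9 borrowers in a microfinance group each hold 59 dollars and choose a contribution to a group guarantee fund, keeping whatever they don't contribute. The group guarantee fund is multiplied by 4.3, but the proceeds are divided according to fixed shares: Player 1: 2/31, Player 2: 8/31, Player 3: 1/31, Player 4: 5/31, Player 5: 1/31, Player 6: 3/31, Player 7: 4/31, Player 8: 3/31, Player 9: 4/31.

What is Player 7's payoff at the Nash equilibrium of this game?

For player j, contributing a unit is worthwhile iff 4.3 × (j's share) ≥ 1, i.e. iff j's share is at least 0.2326.
Player 2 alone (share 8/31) is above the threshold, contributing 59; the remaining 8 contribute 0. Total contributed: 59.
Player 7 keeps 59 and receives 4.3 × 59 × 4/31 = 32.74 from the group guarantee fund, for a payoff of 91.74.

91.74 dollars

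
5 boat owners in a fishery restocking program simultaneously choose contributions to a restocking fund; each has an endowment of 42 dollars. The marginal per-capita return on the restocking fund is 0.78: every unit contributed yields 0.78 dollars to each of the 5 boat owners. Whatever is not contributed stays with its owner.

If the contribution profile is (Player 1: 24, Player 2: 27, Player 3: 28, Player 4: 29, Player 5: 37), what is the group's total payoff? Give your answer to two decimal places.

Total contributed: 24 + 27 + 28 + 29 + 37 = 145; total kept: 5 × 42 − 145 = 65.
The restocking fund pays out 0.78 × 5 × 145 = 565.50 in aggregate.
Group total = 65 + 565.50 = 630.50.

630.50 dollars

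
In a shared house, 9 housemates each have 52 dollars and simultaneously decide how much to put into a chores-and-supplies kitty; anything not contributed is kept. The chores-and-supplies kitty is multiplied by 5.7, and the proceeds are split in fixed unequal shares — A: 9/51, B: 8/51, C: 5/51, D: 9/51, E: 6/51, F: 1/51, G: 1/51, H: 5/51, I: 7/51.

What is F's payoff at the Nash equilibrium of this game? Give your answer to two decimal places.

63.62 dollars

Each unit j contributes comes back to j as 5.7 × (j's share), so j prefers to contribute only if that share exceeds 1/5.7 = 0.1754; otherwise keeping the unit dominates.
The shares above 0.1754 belong to A and D, contributing 52 each; the remaining 7 contribute 0. Total contributed: 104.
F keeps 52 and receives 5.7 × 104 × 1/51 = 11.62 from the chores-and-supplies kitty, for a payoff of 63.62.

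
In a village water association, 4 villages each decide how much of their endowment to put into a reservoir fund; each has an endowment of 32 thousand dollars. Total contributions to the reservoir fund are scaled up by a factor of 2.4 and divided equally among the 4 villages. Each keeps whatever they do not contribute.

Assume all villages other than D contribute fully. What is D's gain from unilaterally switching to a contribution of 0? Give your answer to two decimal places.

12.80 thousand dollars

Switching from a contribution of 32 to 0 lets D keep an extra 32 thousand dollars, but lowers the reservoir fund by 32, which costs D their own share of that drop: 2.4/4 × 32 = 19.20.
Net gain = 32 − 19.20 = 12.80. The private return per contributed unit (0.6000) is below 1, so free-riding is indeed the best response regardless of what the others do.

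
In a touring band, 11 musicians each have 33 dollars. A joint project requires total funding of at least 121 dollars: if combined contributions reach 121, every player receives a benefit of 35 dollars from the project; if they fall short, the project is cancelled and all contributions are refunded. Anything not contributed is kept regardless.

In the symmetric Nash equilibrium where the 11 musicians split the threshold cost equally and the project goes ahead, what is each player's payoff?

57 dollars

Equal share of the threshold: 121/11 = 11.
At this profile no one gains by cutting their contribution: any cut drops the total below 121, the project is cancelled, contributions are refunded, and the deviator ends with 33, which is less than 33 − 11 + 35 = 57. Contributing more than 11 just wastes the excess. So contributing exactly 11 is a best response.
Each player's payoff: 33 − 11 + 35 = 57.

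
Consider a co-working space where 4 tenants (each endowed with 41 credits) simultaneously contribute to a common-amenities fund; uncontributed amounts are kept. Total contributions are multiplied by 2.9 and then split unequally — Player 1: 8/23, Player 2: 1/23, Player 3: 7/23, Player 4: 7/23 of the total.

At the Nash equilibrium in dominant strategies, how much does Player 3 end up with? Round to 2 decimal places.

77.19 credits

A player with share s gets back 2.9·s per unit contributed, so full contribution is dominant for anyone with s > 1/2.9 = 0.3448 and zero contribution is dominant for anyone below.
The only share above 0.3448 is Player 1's 8/23, contributing 41; the remaining 3 contribute 0. Total contributed: 41.
Player 3 keeps 41 and receives 2.9 × 41 × 7/23 = 36.19 from the common-amenities fund, for a payoff of 77.19.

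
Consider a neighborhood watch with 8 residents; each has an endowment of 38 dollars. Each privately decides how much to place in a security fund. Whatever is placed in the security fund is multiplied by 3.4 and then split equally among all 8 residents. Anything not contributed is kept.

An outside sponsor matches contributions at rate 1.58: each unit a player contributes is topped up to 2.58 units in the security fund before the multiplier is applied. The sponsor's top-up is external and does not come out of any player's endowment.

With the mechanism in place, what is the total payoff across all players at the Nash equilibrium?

2666.69 dollars

The effective private return per unit is now 3.4 × 2.58 / 8 = 1.0965 > 1, so every player's dominant strategy flips to full contribution.
At the Nash equilibrium everyone contributes 38. Group total payoff = 3.4 × 2.58 × 304 = 2666.69.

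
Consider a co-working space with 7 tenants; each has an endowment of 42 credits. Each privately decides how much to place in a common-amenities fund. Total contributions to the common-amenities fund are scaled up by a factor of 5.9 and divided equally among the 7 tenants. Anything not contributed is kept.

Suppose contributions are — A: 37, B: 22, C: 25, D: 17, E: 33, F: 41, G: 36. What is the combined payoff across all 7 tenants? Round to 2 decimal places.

1327.90 credits

Total contributed: 37 + 22 + 25 + 17 + 33 + 41 + 36 = 211; total kept: 7 × 42 − 211 = 83.
The common-amenities fund pays out 5.9 × 211 = 1244.90 in aggregate.
Group total = 83 + 1244.90 = 1327.90.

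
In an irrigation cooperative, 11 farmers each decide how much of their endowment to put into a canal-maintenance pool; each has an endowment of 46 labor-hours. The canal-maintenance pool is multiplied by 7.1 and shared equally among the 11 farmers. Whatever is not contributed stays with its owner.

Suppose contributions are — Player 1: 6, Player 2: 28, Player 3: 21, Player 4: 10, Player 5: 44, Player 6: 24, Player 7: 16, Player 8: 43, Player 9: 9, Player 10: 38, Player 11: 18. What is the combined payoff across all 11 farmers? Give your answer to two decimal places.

2073.70 labor-hours

Total contributed: 6 + 28 + 21 + 10 + 44 + 24 + 16 + 43 + 9 + 38 + 18 = 257; total kept: 11 × 46 − 257 = 249.
The canal-maintenance pool pays out 7.1 × 257 = 1824.70 in aggregate.
Group total = 249 + 1824.70 = 2073.70.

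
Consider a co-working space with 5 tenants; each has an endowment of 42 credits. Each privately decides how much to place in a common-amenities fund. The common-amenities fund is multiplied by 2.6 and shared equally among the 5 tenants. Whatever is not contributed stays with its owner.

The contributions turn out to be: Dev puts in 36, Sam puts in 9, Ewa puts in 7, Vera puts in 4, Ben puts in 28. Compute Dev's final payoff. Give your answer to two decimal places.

Total contributed: 36 + 9 + 7 + 4 + 28 = 84.
Each receives 2.6 × 84 / 5 = 43.68 from the common-amenities fund.
Dev keeps 42 − 36 = 6, so Dev's payoff is 6 + 43.68 = 49.68.

49.68 credits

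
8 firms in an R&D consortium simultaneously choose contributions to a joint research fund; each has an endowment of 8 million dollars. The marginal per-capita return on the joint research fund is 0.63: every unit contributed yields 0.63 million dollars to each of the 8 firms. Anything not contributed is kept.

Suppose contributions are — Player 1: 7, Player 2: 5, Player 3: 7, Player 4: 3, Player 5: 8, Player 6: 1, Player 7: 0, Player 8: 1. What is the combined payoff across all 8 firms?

193.28 million dollars

Total contributed: 7 + 5 + 7 + 3 + 8 + 1 + 0 + 1 = 32; total kept: 8 × 8 − 32 = 32.
The joint research fund pays out 0.63 × 8 × 32 = 161.28 in aggregate.
Group total = 32 + 161.28 = 193.28.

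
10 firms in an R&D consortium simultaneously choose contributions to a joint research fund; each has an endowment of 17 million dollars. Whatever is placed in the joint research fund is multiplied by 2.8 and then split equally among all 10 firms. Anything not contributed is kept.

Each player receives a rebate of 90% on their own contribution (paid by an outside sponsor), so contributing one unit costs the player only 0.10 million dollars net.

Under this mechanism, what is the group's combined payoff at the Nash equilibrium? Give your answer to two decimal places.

The effective private return per unit is now (2.8/10) / 0.10 = 2.8000 > 1, so every player's dominant strategy flips to full contribution.
At the Nash equilibrium everyone contributes 17. Group total payoff = 10 × (17 × 0.90 + 2.8 × 17) = 629.00.

629.00 million dollars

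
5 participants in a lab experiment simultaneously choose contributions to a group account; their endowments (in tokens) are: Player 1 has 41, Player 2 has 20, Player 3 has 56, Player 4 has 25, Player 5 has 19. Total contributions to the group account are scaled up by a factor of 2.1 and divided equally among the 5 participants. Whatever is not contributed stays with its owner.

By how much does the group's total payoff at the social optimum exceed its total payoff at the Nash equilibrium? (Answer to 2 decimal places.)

177.10 tokens

The private return per contributed unit is 2.1/5 = 0.4200 < 1 for every player regardless of endowment, so the Nash equilibrium is zero contribution and the group total is Σ E_j = 41 + 20 + 56 + 25 + 19 = 161.
Each contributed unit returns 2.100 to the group, so the social optimum is full contribution by everyone: group total = 2.100 × 161 = 338.10.
Efficiency loss = (2.100 − 1) × 161 = 177.10.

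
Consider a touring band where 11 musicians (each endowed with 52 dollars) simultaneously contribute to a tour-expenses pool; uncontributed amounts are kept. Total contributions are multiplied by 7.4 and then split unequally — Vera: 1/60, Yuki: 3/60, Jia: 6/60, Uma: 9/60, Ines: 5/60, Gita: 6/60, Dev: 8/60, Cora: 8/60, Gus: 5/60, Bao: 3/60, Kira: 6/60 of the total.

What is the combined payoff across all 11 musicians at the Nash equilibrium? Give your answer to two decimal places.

904.80 dollars

Player j's private return per contributed unit is 7.4 × (j's share). Contributing is weakly dominant for j when that share is at least 1/7.4 = 0.1351, and contributing 0 is dominant otherwise.
The only share above 0.1351 is Uma's 9/60, contributing 52; the remaining 10 contribute 0. Total contributed: 52.
The tour-expenses pool pays out 7.4 × 52 = 384.80 in total (split across the unequal shares, but the aggregate is all that matters for the group sum).
The 10 free-riders keep 52 each, adding 520. Group total = 520 + 384.80 = 904.80.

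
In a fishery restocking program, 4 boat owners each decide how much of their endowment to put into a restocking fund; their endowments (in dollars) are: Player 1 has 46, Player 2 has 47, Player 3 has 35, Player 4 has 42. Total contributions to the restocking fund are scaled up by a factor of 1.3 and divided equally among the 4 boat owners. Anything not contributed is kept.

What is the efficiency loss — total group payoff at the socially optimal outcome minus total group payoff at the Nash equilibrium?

The private return per contributed unit is 1.3/4 = 0.3250 < 1 for every player regardless of endowment, so the Nash equilibrium is zero contribution and the group total is Σ E_j = 46 + 47 + 35 + 42 = 170.
Each contributed unit returns 1.300 to the group, so the social optimum is full contribution by everyone: group total = 1.300 × 170 = 221.00.
Efficiency loss = (1.300 − 1) × 170 = 51.00.

51.00 dollars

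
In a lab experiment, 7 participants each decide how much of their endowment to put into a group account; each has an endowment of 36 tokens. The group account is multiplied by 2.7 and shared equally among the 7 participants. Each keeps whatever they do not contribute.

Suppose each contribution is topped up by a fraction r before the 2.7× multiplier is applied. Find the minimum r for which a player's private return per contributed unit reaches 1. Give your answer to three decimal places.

1.593

With matching at rate r, one contributed unit becomes (1 + r) in the group account and returns 2.7 × (1 + r) / 7 to the contributor.
Setting this equal to 1: 1 + r = 7/2.7 = 2.5926.
So the minimum matching rate is r = 2.5926 − 1 = 1.593.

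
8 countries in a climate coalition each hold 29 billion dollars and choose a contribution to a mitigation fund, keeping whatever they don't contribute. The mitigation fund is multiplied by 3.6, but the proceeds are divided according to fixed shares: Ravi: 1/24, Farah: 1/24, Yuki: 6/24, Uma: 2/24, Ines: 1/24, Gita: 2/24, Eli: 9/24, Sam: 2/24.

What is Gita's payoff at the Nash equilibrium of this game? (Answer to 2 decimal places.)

Player j's private return per contributed unit is 3.6 × (j's share). Contributing is weakly dominant for j when that share is at least 1/3.6 = 0.2778, and contributing 0 is dominant otherwise.
The only share above 0.2778 is Eli's 9/24, contributing 29; the remaining 7 contribute 0. Total contributed: 29.
Gita keeps 29 and receives 3.6 × 29 × 2/24 = 8.70 from the mitigation fund, for a payoff of 37.70.

37.70 billion dollars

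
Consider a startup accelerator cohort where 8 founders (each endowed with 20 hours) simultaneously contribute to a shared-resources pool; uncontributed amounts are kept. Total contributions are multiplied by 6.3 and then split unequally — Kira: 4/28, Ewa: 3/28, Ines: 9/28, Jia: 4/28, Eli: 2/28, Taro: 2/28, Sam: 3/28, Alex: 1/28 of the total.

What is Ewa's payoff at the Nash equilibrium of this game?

Each unit j contributes comes back to j as 6.3 × (j's share), so j prefers to contribute only if that share exceeds 1/6.3 = 0.1587; otherwise keeping the unit dominates.
Only Ines (9/28) clears that bar, contributing 20; the remaining 7 contribute 0. Total contributed: 20.
Ewa keeps 20 and receives 6.3 × 20 × 3/28 = 13.50 from the shared-resources pool, for a payoff of 33.50.

33.50 hours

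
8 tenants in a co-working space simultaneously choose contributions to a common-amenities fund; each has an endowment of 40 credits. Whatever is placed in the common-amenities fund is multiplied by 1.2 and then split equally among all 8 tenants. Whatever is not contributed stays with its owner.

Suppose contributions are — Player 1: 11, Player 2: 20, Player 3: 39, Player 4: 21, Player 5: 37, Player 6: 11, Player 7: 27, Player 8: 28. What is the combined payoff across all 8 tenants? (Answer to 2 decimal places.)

358.80 credits

Total contributed: 11 + 20 + 39 + 21 + 37 + 11 + 27 + 28 = 194; total kept: 8 × 40 − 194 = 126.
The common-amenities fund pays out 1.2 × 194 = 232.80 in aggregate.
Group total = 126 + 232.80 = 358.80.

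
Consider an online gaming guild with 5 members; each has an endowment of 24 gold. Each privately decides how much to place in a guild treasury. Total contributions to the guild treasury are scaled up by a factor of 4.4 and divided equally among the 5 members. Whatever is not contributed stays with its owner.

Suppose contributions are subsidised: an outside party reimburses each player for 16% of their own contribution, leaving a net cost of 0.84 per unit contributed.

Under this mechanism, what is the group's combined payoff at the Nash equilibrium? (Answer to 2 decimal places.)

With the mechanism, a contributed unit returns (4.4/5) / 0.84 = 1.0476 per unit of net cost to the contributor — now above 1 — so contributing fully is weakly dominant for every player.
At the Nash equilibrium everyone contributes 24. Group total payoff = 5 × (24 × 0.16 + 4.4 × 24) = 547.20.

547.20 gold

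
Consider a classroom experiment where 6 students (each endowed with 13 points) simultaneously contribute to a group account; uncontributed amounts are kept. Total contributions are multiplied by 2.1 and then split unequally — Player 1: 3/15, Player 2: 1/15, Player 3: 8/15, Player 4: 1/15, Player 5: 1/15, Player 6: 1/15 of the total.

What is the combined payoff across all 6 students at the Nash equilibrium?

Each unit j contributes comes back to j as 2.1 × (j's share), so j prefers to contribute only if that share exceeds 1/2.1 = 0.4762; otherwise keeping the unit dominates.
Player 3 alone (share 8/15) is above the threshold, contributing 13; the remaining 5 contribute 0. Total contributed: 13.
The group account pays out 2.1 × 13 = 27.30 in total (split across the unequal shares, but the aggregate is all that matters for the group sum).
The 5 free-riders keep 13 each, adding 65. Group total = 65 + 27.30 = 92.30.

92.30 points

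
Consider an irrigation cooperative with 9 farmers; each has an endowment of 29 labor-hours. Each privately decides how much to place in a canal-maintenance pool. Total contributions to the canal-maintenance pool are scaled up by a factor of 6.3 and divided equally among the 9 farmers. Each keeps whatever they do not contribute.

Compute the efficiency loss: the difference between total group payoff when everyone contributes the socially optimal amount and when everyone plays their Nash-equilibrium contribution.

1383.30 labor-hours

Each contributed unit returns 6.3/9 = 0.7000 to its contributor — below 1 — so contributing 0 is dominant for every player. At the Nash equilibrium everyone keeps their 29, and the group total is 9 × 29 = 261.
Each contributed unit returns 6.300 to the group as a whole (0.7000 to each of 9 players), which exceeds 1, so the social optimum is full contribution: group total = 6.300 × 261 = 1644.30.
Efficiency loss = 1644.30 − 261 = 1383.30.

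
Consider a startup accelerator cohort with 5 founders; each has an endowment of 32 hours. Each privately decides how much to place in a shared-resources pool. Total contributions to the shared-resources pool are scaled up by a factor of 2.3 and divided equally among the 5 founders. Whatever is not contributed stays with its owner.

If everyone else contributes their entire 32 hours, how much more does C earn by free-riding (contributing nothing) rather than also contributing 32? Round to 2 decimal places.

17.28 hours

Switching from a contribution of 32 to 0 lets C keep an extra 32 hours, but lowers the shared-resources pool by 32, which costs C their own share of that drop: 2.3/5 × 32 = 14.72.
Net gain = 32 − 14.72 = 17.28. The private return per contributed unit (0.4600) is below 1, so free-riding is indeed the best response regardless of what the others do.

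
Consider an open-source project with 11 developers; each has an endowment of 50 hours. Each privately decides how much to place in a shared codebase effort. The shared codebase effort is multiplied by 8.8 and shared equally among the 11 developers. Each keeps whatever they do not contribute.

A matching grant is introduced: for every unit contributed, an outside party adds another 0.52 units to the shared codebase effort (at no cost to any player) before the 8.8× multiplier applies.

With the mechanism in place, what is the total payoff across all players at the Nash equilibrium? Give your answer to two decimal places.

7356.80 hours

With the mechanism, a contributed unit returns 8.8 × 1.52 / 11 = 1.2160 per unit of net cost to the contributor — now above 1 — so contributing fully is weakly dominant for every player.
At the Nash equilibrium everyone contributes 50. Group total payoff = 8.8 × 1.52 × 550 = 7356.80.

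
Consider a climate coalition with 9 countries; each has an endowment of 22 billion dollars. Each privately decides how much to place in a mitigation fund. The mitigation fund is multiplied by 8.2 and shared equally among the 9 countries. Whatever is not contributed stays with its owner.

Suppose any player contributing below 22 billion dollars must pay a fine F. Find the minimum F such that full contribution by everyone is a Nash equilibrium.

Given the others contribute fully, the best deviation is to contribute 0 (any partial contribution still incurs the fine and gives up units whose private return 0.9111 is below 1).
Deviating from 22 to 0 saves 22 billion dollars but forfeits the deviator's share of the drop in the mitigation fund: 8.2/9 × 22 = 20.04.
So the deviation gain is 22 − 20.04 = 1.96, and the fine must be at least 1.96 billion dollars to wipe it out.

1.96 billion dollars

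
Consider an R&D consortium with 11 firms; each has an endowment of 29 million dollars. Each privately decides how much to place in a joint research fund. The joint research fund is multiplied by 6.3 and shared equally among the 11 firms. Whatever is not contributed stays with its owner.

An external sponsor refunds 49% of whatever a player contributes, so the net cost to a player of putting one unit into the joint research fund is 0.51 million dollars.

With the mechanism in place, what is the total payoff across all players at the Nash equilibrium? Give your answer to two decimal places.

2166.01 million dollars

Under the mechanism each unit contributed yields (6.3/11) / 0.51 = 1.1230 back to its contributor per unit of net cost, which exceeds 1, making full contribution the dominant choice for everyone.
At the Nash equilibrium everyone contributes 29. Group total payoff = 11 × (29 × 0.49 + 6.3 × 29) = 2166.01.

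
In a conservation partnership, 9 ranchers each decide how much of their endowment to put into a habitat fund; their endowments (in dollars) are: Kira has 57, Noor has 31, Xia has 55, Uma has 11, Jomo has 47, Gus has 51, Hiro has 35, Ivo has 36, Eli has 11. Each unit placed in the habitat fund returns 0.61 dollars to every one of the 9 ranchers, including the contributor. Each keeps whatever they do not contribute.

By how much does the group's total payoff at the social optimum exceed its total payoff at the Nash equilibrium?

1499.66 dollars

The private return per contributed unit is 0.61 < 1 for everyone, so the Nash equilibrium is zero contribution and the group total is Σ E_j = 57 + 31 + 55 + 11 + 47 + 51 + 35 + 36 + 11 = 334.
Each contributed unit returns 5.490 to the group, so the social optimum is full contribution by everyone: group total = 5.490 × 334 = 1833.66.
Efficiency loss = (5.490 − 1) × 334 = 1499.66.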